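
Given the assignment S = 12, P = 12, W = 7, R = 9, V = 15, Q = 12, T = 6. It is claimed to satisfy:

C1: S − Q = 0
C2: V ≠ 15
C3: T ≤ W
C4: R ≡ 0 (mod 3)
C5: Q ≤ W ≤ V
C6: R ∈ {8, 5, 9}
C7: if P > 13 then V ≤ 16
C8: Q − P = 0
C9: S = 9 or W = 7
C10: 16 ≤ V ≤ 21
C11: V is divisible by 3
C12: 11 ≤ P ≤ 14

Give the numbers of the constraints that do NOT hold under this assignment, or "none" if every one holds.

The assignment fails constraints 2, 5, and 10.

C1: S − Q = 12 − 12 = 0  yes
C2: V = 15, but 15 is required to differ  no
C3: T = 6, W = 7; 6 ≤ 7  yes
C4: 9 mod 3 = 0  yes
C5: values 12, 7, 15; Q = 12 is not ≤ W = 7  no
C6: R = 9 is in {8, 5, 9}  yes
C7: P = 12, not > 13; antecedent false, conditional vacuously true  yes
C8: Q − P = 12 − 12 = 0  yes
C9: S = 12 ≠ 9, but W = 7 = 7 (second disjunct)  yes
C10: V = 15 is outside [16, 21]  no
C11: 15 / 3 = 5, so 3 divides 15  yes
C12: P = 12 lies in [11, 14]  yes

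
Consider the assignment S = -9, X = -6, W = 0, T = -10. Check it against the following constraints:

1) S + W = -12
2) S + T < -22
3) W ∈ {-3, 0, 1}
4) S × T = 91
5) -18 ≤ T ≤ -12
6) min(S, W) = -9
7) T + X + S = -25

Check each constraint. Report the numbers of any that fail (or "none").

Violated: 1, 2, 4, 5.

1) S + W = -9 + 0 = -9, not -12  ✘
2) S + T = -9 + (-10) = -19; -19 ≥ -22, bound -22 not met  ✘
3) W = 0 is in {-3, 0, 1}  ✔
4) S × T = -9 × (-10) = 90, not 91  ✘
5) T = -10 is outside [-18, -12]  ✘
6) min(-9, 0) = -9  ✔
7) T + X + S = -10 + (-6) + (-9) = -25  ✔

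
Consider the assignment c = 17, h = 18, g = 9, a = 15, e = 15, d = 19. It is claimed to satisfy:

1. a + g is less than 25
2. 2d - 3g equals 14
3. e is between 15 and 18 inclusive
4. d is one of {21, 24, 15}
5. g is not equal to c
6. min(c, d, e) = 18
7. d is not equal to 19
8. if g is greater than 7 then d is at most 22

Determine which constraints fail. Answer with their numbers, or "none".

The assignment fails constraints 2, 4, 6, and 7.

1. a + g = 15 + 9 = 24; 24 < 25 — satisfied.
2. 2d - 3g = 2(19) - 3(9) = 11, not 14 — violated.
3. e = 15 lies in [15, 18] — satisfied.
4. d = 19 is not in {21, 24, 15} — violated.
5. g = 9, c = 17; distinct — satisfied.
6. min(17, 19, 15) = 15, not 18 — violated.
7. d = 19, but 19 is required to differ — violated.
8. g = 9 > 7, so we need d ≤ 22; d = 19 ≤ 22 — satisfied.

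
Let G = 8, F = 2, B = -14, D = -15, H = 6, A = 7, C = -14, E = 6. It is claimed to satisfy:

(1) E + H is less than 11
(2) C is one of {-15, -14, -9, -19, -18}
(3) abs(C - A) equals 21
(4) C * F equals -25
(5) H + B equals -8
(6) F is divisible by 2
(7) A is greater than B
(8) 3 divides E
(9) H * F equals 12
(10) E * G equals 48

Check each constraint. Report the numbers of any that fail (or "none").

(1) E + H = 6 + 6 = 12; 12 ≥ 11, bound 11 not met  ✘
(2) C = -14 is in {-15, -14, -9, -19, -18}  ✔
(3) abs(-14 - 7) = 21  ✔
(4) C * F = -14 * 2 = -28, not -25  ✘
(5) H + B = 6 + (-14) = -8  ✔
(6) 2 / 2 = 1, so 2 divides 2  ✔
(7) A = 7, B = -14; 7 > -14  ✔
(8) 6 / 3 = 2, so 3 divides 6  ✔
(9) H * F = 6 * 2 = 12  ✔
(10) E * G = 6 * 8 = 48  ✔

Constraints 1, 4 do not hold.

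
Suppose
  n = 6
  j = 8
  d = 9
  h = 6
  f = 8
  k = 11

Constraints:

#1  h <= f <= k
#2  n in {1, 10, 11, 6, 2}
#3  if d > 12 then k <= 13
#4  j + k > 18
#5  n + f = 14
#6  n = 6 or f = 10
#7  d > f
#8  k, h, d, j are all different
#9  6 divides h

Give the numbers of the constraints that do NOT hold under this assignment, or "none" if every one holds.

#1 values 6 <= 8 <= 11 — OK.
#2 n = 6 is in {1, 10, 11, 6, 2} — OK.
#3 d = 9, not > 12; antecedent false, conditional vacuously true — OK.
#4 j + k = 8 + 11 = 19; 19 > 18 — OK.
#5 n + f = 6 + 8 = 14 — OK.
#6 n = 6 = 6 (first disjunct) — OK.
#7 d = 9, f = 8; 9 > 8 — OK.
#8 values 11, 6, 9, 8 are pairwise distinct — OK.
#9 6 / 6 = 1, so 6 divides 6 — OK.

All constraints are satisfied.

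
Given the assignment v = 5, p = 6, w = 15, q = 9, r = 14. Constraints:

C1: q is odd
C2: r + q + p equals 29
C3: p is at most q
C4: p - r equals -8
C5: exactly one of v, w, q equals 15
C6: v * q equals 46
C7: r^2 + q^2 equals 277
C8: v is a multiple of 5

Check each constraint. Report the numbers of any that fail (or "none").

Violated: 6.

C1: q = 9 is odd — OK.
C2: r + q + p = 14 + 9 + 6 = 29 — OK.
C3: p = 6, q = 9; 6 ≤ 9 — OK.
C4: p - r = 6 - 14 = -8 — OK.
C5: v=5, w=15, q=9; 1 of them equals 15 — OK.
C6: v * q = 5 * 9 = 45, not 46 — violated.
C7: r^2 + q^2 = 14^2 + 9^2 = 196 + 81 = 277 — OK.
C8: 5 / 5 = 1, so 5 divides 5 — OK.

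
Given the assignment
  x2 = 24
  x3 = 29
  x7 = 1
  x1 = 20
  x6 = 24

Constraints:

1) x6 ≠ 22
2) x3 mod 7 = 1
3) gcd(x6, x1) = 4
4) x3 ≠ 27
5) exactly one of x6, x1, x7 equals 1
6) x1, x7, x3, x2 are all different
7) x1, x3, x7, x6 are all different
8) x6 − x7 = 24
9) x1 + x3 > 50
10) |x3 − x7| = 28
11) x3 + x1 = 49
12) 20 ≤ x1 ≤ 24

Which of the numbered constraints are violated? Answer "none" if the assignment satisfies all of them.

Violated: 8, 9.

1) x6 = 24, and 24 ≠ 22  ✓
2) 29 mod 7 = 1  ✓
3) gcd(24, 20) = 4  ✓
4) x3 = 29, and 29 ≠ 27  ✓
5) x6=24, x1=20, x7=1; 1 of them equals 1  ✓
6) values 20, 1, 29, 24 are pairwise distinct  ✓
7) values 20, 29, 1, 24 are pairwise distinct  ✓
8) x6 − x7 = 24 − 1 = 23, not 24  ✗
9) x1 + x3 = 20 + 29 = 49; 49 ≤ 50, bound 50 not met  ✗
10) |29 − 1| = 28  ✓
11) x3 + x1 = 29 + 20 = 49  ✓
12) x1 = 20 lies in [20, 24]  ✓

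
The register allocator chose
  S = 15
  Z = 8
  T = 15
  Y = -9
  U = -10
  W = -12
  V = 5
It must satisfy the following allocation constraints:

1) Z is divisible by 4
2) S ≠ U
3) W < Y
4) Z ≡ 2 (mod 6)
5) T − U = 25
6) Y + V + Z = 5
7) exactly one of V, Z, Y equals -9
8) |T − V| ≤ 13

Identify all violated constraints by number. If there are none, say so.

1) 8 / 4 = 2, so 4 divides 8 — OK.
2) S = 15, U = -10; distinct — OK.
3) W = -12, Y = -9; -12 < -9 — OK.
4) 8 mod 6 = 2 — OK.
5) T − U = 15 − (-10) = 25 — OK.
6) Y + V + Z = -9 + 5 + 8 = 4, not 5 — violated.
7) V=5, Z=8, Y=-9; 1 of them equals -9 — OK.
8) |15 − 5| = 10; 10 ≤ 13 — OK.

Violated: 6.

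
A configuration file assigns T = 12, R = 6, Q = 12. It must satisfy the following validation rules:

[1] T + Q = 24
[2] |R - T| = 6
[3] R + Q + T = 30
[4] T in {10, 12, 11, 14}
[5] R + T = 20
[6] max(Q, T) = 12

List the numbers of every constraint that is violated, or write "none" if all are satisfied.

[1] T + Q = 12 + 12 = 24 — holds.
[2] |6 - 12| = 6 — holds.
[3] R + Q + T = 6 + 12 + 12 = 30 — holds.
[4] T = 12 is in {10, 12, 11, 14} — holds.
[5] R + T = 6 + 12 = 18, not 20 — fails.
[6] max(12, 12) = 12 — holds.

Constraint 5 is violated.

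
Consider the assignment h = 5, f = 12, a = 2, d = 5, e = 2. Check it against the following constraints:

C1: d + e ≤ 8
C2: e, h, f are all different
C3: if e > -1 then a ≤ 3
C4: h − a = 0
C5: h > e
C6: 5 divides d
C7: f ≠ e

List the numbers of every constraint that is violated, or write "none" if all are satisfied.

C1: d + e = 5 + 2 = 7; 7 ≤ 8 — satisfied.
C2: values 2, 5, 12 are pairwise distinct — satisfied.
C3: e = 2 > -1, so we need a ≤ 3; a = 2 ≤ 3 — satisfied.
C4: h − a = 5 − 2 = 3, not 0 — violated.
C5: h = 5, e = 2; 5 > 2 — satisfied.
C6: 5 / 5 = 1, so 5 divides 5 — satisfied.
C7: f = 12, e = 2; distinct — satisfied.

Constraint 4 does not hold.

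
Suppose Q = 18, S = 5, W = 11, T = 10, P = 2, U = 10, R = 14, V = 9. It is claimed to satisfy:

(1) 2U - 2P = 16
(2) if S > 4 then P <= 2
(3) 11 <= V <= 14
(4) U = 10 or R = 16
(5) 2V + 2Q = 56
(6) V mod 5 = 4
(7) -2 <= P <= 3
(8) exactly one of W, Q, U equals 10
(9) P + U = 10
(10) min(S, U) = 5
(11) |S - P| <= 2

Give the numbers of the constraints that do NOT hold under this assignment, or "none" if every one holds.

(1) 2U - 2P = 2(10) - 2(2) = 16 — holds.
(2) S = 5 > 4, so we need P ≤ 2; P = 2 ≤ 2 — holds.
(3) V = 9 is outside [11, 14] — fails.
(4) U = 10 = 10 (first disjunct) — holds.
(5) 2V + 2Q = 2(9) + 2(18) = 54, not 56 — fails.
(6) 9 mod 5 = 4 — holds.
(7) P = 2 lies in [-2, 3] — holds.
(8) W=11, Q=18, U=10; 1 of them equals 10 — holds.
(9) P + U = 2 + 10 = 12, not 10 — fails.
(10) min(5, 10) = 5 — holds.
(11) |5 - 2| = 3; 3 > 2, exceeds bound 2 — fails.

No — constraints 3, 5, 9, 11 are not satisfied.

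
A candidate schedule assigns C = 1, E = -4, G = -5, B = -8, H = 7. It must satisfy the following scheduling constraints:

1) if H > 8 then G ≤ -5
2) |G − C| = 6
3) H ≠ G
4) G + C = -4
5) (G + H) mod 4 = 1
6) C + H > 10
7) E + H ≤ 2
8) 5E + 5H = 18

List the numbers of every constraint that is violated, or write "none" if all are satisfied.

1) H = 7, not > 8; antecedent false, conditional vacuously true  OK
2) |-5 − 1| = 6  OK
3) H = 7, G = -5; distinct  OK
4) G + C = -5 + 1 = -4  OK
5) G + H = 2; 2 mod 4 = 2, not 1  FAIL
6) C + H = 1 + 7 = 8; 8 ≤ 10, bound 10 not met  FAIL
7) E + H = -4 + 7 = 3; 3 > 2, bound 2 not met  FAIL
8) 5E + 5H = 5(-4) + 5(7) = 15, not 18  FAIL

Violated: 5, 6, 7, and 8.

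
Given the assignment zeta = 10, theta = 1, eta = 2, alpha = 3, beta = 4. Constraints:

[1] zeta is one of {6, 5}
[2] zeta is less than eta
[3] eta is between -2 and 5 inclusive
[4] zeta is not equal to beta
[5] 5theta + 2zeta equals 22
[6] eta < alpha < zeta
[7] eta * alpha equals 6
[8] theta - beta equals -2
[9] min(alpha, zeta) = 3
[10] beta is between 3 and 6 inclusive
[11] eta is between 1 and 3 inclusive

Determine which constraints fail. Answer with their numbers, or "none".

[1] zeta = 10 is not in {6, 5} — fails.
[2] zeta = 10, eta = 2; 10 ≥ 2 (want <) — fails.
[3] eta = 2 lies in [-2, 5] — holds.
[4] zeta = 10, beta = 4; distinct — holds.
[5] 5theta + 2zeta = 5(1) + 2(10) = 25, not 22 — fails.
[6] values 2 < 3 < 10 — holds.
[7] eta * alpha = 2 * 3 = 6 — holds.
[8] theta - beta = 1 - 4 = -3, not -2 — fails.
[9] min(3, 10) = 3 — holds.
[10] beta = 4 lies in [3, 6] — holds.
[11] eta = 2 lies in [1, 3] — holds.

Constraints 1, 2, 5, 8 are violated.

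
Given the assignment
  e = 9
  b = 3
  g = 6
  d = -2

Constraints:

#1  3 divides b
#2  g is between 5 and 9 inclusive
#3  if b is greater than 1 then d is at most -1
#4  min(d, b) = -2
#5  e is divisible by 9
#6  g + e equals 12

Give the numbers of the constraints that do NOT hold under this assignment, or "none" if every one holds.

Constraint 6 is violated.

#1 3 / 3 = 1, so 3 divides 3 — holds.
#2 g = 6 lies in [5, 9] — holds.
#3 b = 3 > 1, so we need d ≤ -1; d = -2 ≤ -1 — holds.
#4 min(-2, 3) = -2 — holds.
#5 9 / 9 = 1, so 9 divides 9 — holds.
#6 g + e = 6 + 9 = 15, not 12 — fails.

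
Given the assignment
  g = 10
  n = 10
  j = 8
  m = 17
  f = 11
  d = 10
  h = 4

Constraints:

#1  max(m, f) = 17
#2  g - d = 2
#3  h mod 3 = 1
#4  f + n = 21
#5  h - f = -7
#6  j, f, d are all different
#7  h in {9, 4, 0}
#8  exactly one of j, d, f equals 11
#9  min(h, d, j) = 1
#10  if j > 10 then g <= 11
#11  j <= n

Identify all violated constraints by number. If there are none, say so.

Constraints 2, 9 do not hold.

#1 max(17, 11) = 17 — OK.
#2 g - d = 10 - 10 = 0, not 2 — violated.
#3 4 mod 3 = 1 — OK.
#4 f + n = 11 + 10 = 21 — OK.
#5 h - f = 4 - 11 = -7 — OK.
#6 values 8, 11, 10 are pairwise distinct — OK.
#7 h = 4 is in {9, 4, 0} — OK.
#8 j=8, d=10, f=11; 1 of them equals 11 — OK.
#9 min(4, 10, 8) = 4, not 1 — violated.
#10 j = 8, not > 10; antecedent false, conditional vacuously true — OK.
#11 j = 8, n = 10; 8 ≤ 10 — OK.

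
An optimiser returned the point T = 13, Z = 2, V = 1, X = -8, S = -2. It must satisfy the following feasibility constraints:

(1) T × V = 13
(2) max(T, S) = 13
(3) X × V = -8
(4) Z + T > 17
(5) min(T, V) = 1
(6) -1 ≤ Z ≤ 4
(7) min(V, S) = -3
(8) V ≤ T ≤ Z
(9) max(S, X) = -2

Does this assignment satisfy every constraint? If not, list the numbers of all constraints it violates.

Constraints 4, 7, and 8 are violated.

(1) T × V = 13 × 1 = 13 — holds.
(2) max(13, -2) = 13 — holds.
(3) X × V = -8 × 1 = -8 — holds.
(4) Z + T = 2 + 13 = 15; 15 ≤ 17, bound 17 not met — fails.
(5) min(13, 1) = 1 — holds.
(6) Z = 2 lies in [-1, 4] — holds.
(7) min(1, -2) = -2, not -3 — fails.
(8) values 1, 13, 2; T = 13 is not ≤ Z = 2 — fails.
(9) max(-2, -8) = -2 — holds.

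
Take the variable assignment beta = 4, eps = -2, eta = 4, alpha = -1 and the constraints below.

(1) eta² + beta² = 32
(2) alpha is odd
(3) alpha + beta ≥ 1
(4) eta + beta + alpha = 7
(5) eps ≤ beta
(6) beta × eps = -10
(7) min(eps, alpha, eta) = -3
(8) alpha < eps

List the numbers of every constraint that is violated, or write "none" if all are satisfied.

(1) eta² + beta² = 4² + 4² = 16 + 16 = 32  OK
(2) alpha = -1 is odd  OK
(3) alpha + beta = -1 + 4 = 3; 3 ≥ 1  OK
(4) eta + beta + alpha = 4 + 4 + (-1) = 7  OK
(5) eps = -2, beta = 4; -2 ≤ 4  OK
(6) beta × eps = 4 × (-2) = -8, not -10  FAIL
(7) min(-2, -1, 4) = -2, not -3  FAIL
(8) alpha = -1, eps = -2; -1 ≥ -2 (want <)  FAIL

Constraints 6, 7, and 8 are violated.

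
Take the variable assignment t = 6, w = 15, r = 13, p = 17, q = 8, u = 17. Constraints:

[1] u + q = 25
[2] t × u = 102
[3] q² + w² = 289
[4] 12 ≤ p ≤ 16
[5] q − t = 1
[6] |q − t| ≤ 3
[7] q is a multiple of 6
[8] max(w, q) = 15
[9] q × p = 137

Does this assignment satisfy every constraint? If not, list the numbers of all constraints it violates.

Constraints 4, 5, 7, 9 are violated.

[1] u + q = 17 + 8 = 25  yes
[2] t × u = 6 × 17 = 102  yes
[3] q² + w² = 8² + 15² = 64 + 225 = 289  yes
[4] p = 17 is outside [12, 16]  no
[5] q − t = 8 − 6 = 2, not 1  no
[6] |8 − 6| = 2; 2 ≤ 3  yes
[7] 8 = 6×1 + 2, so 6 does not divide 8  no
[8] max(15, 8) = 15  yes
[9] q × p = 8 × 17 = 136, not 137  no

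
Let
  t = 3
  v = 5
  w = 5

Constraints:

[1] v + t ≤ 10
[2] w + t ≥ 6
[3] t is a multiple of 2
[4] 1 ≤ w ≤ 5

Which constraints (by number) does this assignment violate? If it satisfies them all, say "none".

The assignment fails constraint 3.

[1] v + t = 5 + 3 = 8; 8 ≤ 10  true
[2] w + t = 5 + 3 = 8; 8 ≥ 6  true
[3] 3 = 2×1 + 1, so 2 does not divide 3  false
[4] w = 5 lies in [1, 5]  true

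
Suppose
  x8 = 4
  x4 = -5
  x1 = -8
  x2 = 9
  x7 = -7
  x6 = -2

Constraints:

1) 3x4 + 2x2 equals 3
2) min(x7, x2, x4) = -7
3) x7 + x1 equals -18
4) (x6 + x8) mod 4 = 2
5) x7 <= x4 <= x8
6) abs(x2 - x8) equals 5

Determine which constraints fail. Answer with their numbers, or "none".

Constraint 3 does not hold.

1) 3x4 + 2x2 = 3(-5) + 2(9) = 3 — holds.
2) min(-7, 9, -5) = -7 — holds.
3) x7 + x1 = -7 + (-8) = -15, not -18 — does not hold.
4) x6 + x8 = 2; 2 mod 4 = 2 — holds.
5) values -7 <= -5 <= 4 — holds.
6) abs(9 - 4) = 5 — holds.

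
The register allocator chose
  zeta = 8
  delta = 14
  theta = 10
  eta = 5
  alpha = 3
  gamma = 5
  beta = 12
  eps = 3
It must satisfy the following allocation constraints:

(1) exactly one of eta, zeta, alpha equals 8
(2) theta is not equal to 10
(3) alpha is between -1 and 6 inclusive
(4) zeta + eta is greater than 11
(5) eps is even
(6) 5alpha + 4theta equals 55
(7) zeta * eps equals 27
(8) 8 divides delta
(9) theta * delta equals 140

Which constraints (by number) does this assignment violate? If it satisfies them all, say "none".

No — constraints 2, 5, 7, 8 are not satisfied.

(1) eta=5, zeta=8, alpha=3; 1 of them equals 8 — holds.
(2) theta = 10, but 10 is required to differ — does not hold.
(3) alpha = 3 lies in [-1, 6] — holds.
(4) zeta + eta = 8 + 5 = 13; 13 > 11 — holds.
(5) eps = 3 is odd — does not hold.
(6) 5alpha + 4theta = 5(3) + 4(10) = 55 — holds.
(7) zeta * eps = 8 * 3 = 24, not 27 — does not hold.
(8) 14 = 8*1 + 6, so 8 does not divide 14 — does not hold.
(9) theta * delta = 10 * 14 = 140 — holds.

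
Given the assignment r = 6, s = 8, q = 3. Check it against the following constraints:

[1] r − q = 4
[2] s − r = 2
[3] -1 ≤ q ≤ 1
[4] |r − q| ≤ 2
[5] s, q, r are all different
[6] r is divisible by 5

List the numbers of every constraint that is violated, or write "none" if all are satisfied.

[1] r − q = 6 − 3 = 3, not 4  ✘
[2] s − r = 8 − 6 = 2  ✔
[3] q = 3 is outside [-1, 1]  ✘
[4] |6 − 3| = 3; 3 > 2, exceeds bound 2  ✘
[5] values 8, 3, 6 are pairwise distinct  ✔
[6] 6 = 5×1 + 1, so 5 does not divide 6  ✘

No — constraints 1, 3, 4, and 6 are not satisfied.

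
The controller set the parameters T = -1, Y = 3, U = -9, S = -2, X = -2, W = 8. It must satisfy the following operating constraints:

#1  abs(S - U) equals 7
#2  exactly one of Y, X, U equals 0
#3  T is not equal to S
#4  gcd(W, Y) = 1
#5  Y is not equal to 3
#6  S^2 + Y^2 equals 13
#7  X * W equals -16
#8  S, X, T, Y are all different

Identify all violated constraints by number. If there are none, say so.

The assignment fails constraints 2, 5, 8.

#1 abs(-2 - (-9)) = 7  ✔
#2 Y=3, X=-2, U=-9; 0 of them equal 0, not exactly one  ✘
#3 T = -1, S = -2; distinct  ✔
#4 gcd(8, 3) = 1  ✔
#5 Y = 3, but 3 is required to differ  ✘
#6 S^2 + Y^2 = (-2)^2 + 3^2 = 4 + 9 = 13  ✔
#7 X * W = -2 * 8 = -16  ✔
#8 S = X = -2, not all different  ✘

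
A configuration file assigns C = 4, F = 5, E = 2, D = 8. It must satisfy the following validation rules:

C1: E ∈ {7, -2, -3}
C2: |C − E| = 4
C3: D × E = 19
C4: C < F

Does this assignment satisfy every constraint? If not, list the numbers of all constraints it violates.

Constraints 1, 2, and 3 are violated.

C1: E = 2 is not in {7, -2, -3}  ✗
C2: |4 − 2| = 2, not 4  ✗
C3: D × E = 8 × 2 = 16, not 19  ✗
C4: C = 4, F = 5; 4 < 5  ✓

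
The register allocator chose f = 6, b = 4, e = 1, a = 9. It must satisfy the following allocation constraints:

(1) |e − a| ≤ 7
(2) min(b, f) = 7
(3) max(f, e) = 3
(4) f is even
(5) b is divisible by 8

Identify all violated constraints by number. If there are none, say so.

(1) |1 − 9| = 8; 8 > 7, exceeds bound 7  FAIL
(2) min(4, 6) = 4, not 7  FAIL
(3) max(6, 1) = 6, not 3  FAIL
(4) f = 6 is even  OK
(5) 4 = 8×0 + 4, so 8 does not divide 4  FAIL

Violated: 1, 2, 3, 5.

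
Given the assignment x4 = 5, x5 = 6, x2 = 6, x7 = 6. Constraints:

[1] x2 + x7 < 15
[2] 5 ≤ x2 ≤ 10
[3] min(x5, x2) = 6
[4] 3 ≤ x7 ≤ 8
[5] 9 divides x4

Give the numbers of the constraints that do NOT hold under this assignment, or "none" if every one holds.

[1] x2 + x7 = 6 + 6 = 12; 12 < 15  yes
[2] x2 = 6 lies in [5, 10]  yes
[3] min(6, 6) = 6  yes
[4] x7 = 6 lies in [3, 8]  yes
[5] 5 = 9×0 + 5, so 9 does not divide 5  no

Constraint 5 is violated.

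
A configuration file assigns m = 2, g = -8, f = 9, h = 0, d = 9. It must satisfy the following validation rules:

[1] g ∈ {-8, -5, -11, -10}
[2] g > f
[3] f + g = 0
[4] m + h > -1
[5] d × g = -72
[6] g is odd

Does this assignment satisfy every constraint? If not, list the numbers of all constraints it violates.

Constraints 2, 3, and 6 do not hold.

[1] g = -8 is in {-8, -5, -11, -10}  yes
[2] g = -8, f = 9; -8 ≤ 9 (want >)  no
[3] f + g = 9 + (-8) = 1, not 0  no
[4] m + h = 2 + 0 = 2; 2 > -1  yes
[5] d × g = 9 × (-8) = -72  yes
[6] g = -8 is even  no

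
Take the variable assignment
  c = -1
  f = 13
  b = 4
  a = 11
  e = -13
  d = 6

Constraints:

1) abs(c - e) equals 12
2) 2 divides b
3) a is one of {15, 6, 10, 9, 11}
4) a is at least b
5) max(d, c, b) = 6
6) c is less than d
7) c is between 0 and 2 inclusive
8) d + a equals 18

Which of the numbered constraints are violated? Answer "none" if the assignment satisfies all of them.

1) abs(-1 - (-13)) = 12 — OK.
2) 4 / 2 = 2, so 2 divides 4 — OK.
3) a = 11 is in {15, 6, 10, 9, 11} — OK.
4) a = 11, b = 4; 11 ≥ 4 — OK.
5) max(6, -1, 4) = 6 — OK.
6) c = -1, d = 6; -1 < 6 — OK.
7) c = -1 is outside [0, 2] — violated.
8) d + a = 6 + 11 = 17, not 18 — violated.

Constraints 7, 8 are violated.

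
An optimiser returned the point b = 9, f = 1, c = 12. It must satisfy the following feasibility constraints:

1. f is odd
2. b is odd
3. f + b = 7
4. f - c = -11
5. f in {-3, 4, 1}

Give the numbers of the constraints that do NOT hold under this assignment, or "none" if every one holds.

The assignment fails constraint 3.

1. f = 1 is odd — satisfied.
2. b = 9 is odd — satisfied.
3. f + b = 1 + 9 = 10, not 7 — violated.
4. f - c = 1 - 12 = -11 — satisfied.
5. f = 1 is in {-3, 4, 1} — satisfied.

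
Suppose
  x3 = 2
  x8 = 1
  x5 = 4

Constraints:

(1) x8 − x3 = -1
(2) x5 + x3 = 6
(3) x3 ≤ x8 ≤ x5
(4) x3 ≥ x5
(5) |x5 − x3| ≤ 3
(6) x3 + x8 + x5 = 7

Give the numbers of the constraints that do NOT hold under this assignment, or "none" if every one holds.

(1) x8 − x3 = 1 − 2 = -1 — OK.
(2) x5 + x3 = 4 + 2 = 6 — OK.
(3) values 2, 1, 4; x3 = 2 is not ≤ x8 = 1 — violated.
(4) x3 = 2, x5 = 4; 2 < 4 (want ≥) — violated.
(5) |4 − 2| = 2; 2 ≤ 3 — OK.
(6) x3 + x8 + x5 = 2 + 1 + 4 = 7 — OK.

No — constraints 3, 4 are not satisfied.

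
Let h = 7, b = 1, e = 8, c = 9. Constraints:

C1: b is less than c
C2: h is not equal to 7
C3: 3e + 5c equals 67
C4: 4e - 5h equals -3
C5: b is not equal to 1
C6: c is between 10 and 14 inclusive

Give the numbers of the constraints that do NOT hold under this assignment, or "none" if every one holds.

Violated: 2, 3, 5, 6.

C1: b = 1, c = 9; 1 < 9  holds
C2: h = 7, but 7 is required to differ  fails
C3: 3e + 5c = 3(8) + 5(9) = 69, not 67  fails
C4: 4e - 5h = 4(8) - 5(7) = -3  holds
C5: b = 1, but 1 is required to differ  fails
C6: c = 9 is outside [10, 14]  fails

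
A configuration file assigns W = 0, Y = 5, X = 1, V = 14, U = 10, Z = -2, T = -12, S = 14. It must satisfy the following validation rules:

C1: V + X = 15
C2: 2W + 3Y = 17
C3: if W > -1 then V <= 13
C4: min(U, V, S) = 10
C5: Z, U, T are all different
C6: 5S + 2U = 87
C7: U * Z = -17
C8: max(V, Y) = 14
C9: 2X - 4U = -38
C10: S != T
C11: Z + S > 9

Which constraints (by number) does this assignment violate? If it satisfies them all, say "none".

The assignment fails constraints 2, 3, 6, and 7.

C1: V + X = 14 + 1 = 15  ✔
C2: 2W + 3Y = 2(0) + 3(5) = 15, not 17  ✘
C3: W = 0 > -1, so we need V ≤ 13; but V = 14 > 13  ✘
C4: min(10, 14, 14) = 10  ✔
C5: values -2, 10, -12 are pairwise distinct  ✔
C6: 5S + 2U = 5(14) + 2(10) = 90, not 87  ✘
C7: U * Z = 10 * (-2) = -20, not -17  ✘
C8: max(14, 5) = 14  ✔
C9: 2X - 4U = 2(1) - 4(10) = -38  ✔
C10: S = 14, T = -12; distinct  ✔
C11: Z + S = -2 + 14 = 12; 12 > 9  ✔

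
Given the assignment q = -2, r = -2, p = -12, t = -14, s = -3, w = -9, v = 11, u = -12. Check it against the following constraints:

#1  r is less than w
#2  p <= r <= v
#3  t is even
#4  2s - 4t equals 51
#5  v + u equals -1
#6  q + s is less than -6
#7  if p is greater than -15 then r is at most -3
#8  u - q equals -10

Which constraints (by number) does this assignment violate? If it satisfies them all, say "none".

#1 r = -2, w = -9; -2 ≥ -9 (want <) — fails.
#2 values -12 <= -2 <= 11 — holds.
#3 t = -14 is even — holds.
#4 2s - 4t = 2(-3) - 4(-14) = 50, not 51 — fails.
#5 v + u = 11 + (-12) = -1 — holds.
#6 q + s = -2 + (-3) = -5; -5 ≥ -6, bound -6 not met — fails.
#7 p = -12 > -15, so we need r ≤ -3; but r = -2 > -3 — fails.
#8 u - q = -12 - (-2) = -10 — holds.

Constraints 1, 4, 6, 7 do not hold.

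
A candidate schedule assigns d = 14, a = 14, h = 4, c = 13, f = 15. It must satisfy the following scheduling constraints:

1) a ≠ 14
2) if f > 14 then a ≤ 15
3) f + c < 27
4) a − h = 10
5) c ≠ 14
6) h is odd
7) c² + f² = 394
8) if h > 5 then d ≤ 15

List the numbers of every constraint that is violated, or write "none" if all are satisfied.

Violated: 1, 3, and 6.

1) a = 14, but 14 is required to differ — violated.
2) f = 15 > 14, so we need a ≤ 15; a = 14 ≤ 15 — satisfied.
3) f + c = 15 + 13 = 28; 28 ≥ 27, bound 27 not met — violated.
4) a − h = 14 − 4 = 10 — satisfied.
5) c = 13, and 13 ≠ 14 — satisfied.
6) h = 4 is even — violated.
7) c² + f² = 13² + 15² = 169 + 225 = 394 — satisfied.
8) h = 4, not > 5; antecedent false, conditional vacuously true — satisfied.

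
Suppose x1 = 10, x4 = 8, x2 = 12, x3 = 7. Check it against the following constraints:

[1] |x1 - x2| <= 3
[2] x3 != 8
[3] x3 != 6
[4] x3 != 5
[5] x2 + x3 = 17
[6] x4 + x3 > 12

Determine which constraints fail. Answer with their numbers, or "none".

[1] |10 - 12| = 2; 2 ≤ 3 — holds.
[2] x3 = 7, and 7 ≠ 8 — holds.
[3] x3 = 7, and 7 ≠ 6 — holds.
[4] x3 = 7, and 7 ≠ 5 — holds.
[5] x2 + x3 = 12 + 7 = 19, not 17 — does not hold.
[6] x4 + x3 = 8 + 7 = 15; 15 > 12 — holds.

Violated: 5.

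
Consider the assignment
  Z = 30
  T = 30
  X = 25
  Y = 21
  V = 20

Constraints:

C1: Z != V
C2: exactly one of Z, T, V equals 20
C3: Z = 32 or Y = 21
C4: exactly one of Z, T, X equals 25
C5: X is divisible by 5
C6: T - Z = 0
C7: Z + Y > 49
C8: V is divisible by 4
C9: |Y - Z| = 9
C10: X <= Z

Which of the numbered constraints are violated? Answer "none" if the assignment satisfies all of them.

C1: Z = 30, V = 20; distinct  yes
C2: Z=30, T=30, V=20; 1 of them equals 20  yes
C3: Z = 30 ≠ 32, but Y = 21 = 21 (second disjunct)  yes
C4: Z=30, T=30, X=25; 1 of them equals 25  yes
C5: 25 / 5 = 5, so 5 divides 25  yes
C6: T - Z = 30 - 30 = 0  yes
C7: Z + Y = 30 + 21 = 51; 51 > 49  yes
C8: 20 / 4 = 5, so 4 divides 20  yes
C9: |21 - 30| = 9  yes
C10: X = 25, Z = 30; 25 ≤ 30  yes

All constraints are satisfied.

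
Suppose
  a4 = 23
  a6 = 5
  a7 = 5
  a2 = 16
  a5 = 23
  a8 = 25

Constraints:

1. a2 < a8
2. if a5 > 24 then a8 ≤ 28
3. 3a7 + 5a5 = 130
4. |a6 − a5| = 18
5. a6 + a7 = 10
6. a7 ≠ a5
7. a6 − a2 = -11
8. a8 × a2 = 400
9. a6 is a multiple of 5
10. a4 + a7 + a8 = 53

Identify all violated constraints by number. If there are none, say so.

Yes — all constraints hold.

1. a2 = 16, a8 = 25; 16 < 25  yes
2. a5 = 23, not > 24; antecedent false, conditional vacuously true  yes
3. 3a7 + 5a5 = 3(5) + 5(23) = 130  yes
4. |5 − 23| = 18  yes
5. a6 + a7 = 5 + 5 = 10  yes
6. a7 = 5, a5 = 23; distinct  yes
7. a6 − a2 = 5 − 16 = -11  yes
8. a8 × a2 = 25 × 16 = 400  yes
9. 5 / 5 = 1, so 5 divides 5  yes
10. a4 + a7 + a8 = 23 + 5 + 25 = 53  yes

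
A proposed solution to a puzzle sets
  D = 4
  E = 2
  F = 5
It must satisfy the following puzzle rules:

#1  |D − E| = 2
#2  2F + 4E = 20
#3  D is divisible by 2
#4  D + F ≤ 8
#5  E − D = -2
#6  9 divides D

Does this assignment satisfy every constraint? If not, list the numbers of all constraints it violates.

#1 |4 − 2| = 2  true
#2 2F + 4E = 2(5) + 4(2) = 18, not 20  false
#3 4 / 2 = 2, so 2 divides 4  true
#4 D + F = 4 + 5 = 9; 9 > 8, bound 8 not met  false
#5 E − D = 2 − 4 = -2  true
#6 4 = 9×0 + 4, so 9 does not divide 4  false

Constraints 2, 4, and 6 are violated.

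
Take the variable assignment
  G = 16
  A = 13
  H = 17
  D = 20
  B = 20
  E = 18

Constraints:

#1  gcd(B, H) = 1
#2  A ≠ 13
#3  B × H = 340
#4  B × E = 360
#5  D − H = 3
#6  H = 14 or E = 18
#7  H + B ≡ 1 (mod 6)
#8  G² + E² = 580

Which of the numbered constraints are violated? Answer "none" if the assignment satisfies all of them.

#1 gcd(20, 17) = 1 — satisfied.
#2 A = 13, but 13 is required to differ — violated.
#3 B × H = 20 × 17 = 340 — satisfied.
#4 B × E = 20 × 18 = 360 — satisfied.
#5 D − H = 20 − 17 = 3 — satisfied.
#6 H = 17 ≠ 14, but E = 18 = 18 (second disjunct) — satisfied.
#7 H + B = 37; 37 mod 6 = 1 — satisfied.
#8 G² + E² = 16² + 18² = 256 + 324 = 580 — satisfied.

No — constraint 2 is not satisfied.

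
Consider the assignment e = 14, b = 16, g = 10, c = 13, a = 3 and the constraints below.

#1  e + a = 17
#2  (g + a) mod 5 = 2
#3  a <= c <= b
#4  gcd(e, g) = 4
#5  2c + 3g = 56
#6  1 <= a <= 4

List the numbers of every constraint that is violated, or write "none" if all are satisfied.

Violated: 2 and 4.

#1 e + a = 14 + 3 = 17  yes
#2 g + a = 13; 13 mod 5 = 3, not 2  no
#3 values 3 <= 13 <= 16  yes
#4 gcd(14, 10) = 2, not 4  no
#5 2c + 3g = 2(13) + 3(10) = 56  yes
#6 a = 3 lies in [1, 4]  yes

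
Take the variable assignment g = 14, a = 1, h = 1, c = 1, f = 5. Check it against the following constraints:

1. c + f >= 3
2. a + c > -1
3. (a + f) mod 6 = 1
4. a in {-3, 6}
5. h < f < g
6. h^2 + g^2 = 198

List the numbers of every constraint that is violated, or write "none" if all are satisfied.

No — constraints 3, 4, and 6 are not satisfied.

1. c + f = 1 + 5 = 6; 6 ≥ 3  OK
2. a + c = 1 + 1 = 2; 2 > -1  OK
3. a + f = 6; 6 mod 6 = 0, not 1  FAIL
4. a = 1 is not in {-3, 6}  FAIL
5. values 1 < 5 < 14  OK
6. h^2 + g^2 = 1^2 + 14^2 = 1 + 196 = 197, not 198  FAIL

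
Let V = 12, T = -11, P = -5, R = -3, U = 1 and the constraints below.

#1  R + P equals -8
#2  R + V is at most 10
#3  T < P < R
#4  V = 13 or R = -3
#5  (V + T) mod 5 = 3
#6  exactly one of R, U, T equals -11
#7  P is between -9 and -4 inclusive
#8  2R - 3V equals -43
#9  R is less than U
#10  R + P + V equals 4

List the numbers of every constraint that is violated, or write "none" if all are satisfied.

Constraints 5 and 8 are violated.

#1 R + P = -3 + (-5) = -8 — holds.
#2 R + V = -3 + 12 = 9; 9 ≤ 10 — holds.
#3 values -11 < -5 < -3 — holds.
#4 V = 12 ≠ 13, but R = -3 = -3 (second disjunct) — holds.
#5 V + T = 1; 1 mod 5 = 1, not 3 — does not hold.
#6 R=-3, U=1, T=-11; 1 of them equals -11 — holds.
#7 P = -5 lies in [-9, -4] — holds.
#8 2R - 3V = 2(-3) - 3(12) = -42, not -43 — does not hold.
#9 R = -3, U = 1; -3 < 1 — holds.
#10 R + P + V = -3 + (-5) + 12 = 4 — holds.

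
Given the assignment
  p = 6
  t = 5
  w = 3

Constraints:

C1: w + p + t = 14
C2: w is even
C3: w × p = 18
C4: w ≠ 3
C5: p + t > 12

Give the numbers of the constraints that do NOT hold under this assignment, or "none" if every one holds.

Violated: 2, 4, and 5.

C1: w + p + t = 3 + 6 + 5 = 14 — satisfied.
C2: w = 3 is odd — violated.
C3: w × p = 3 × 6 = 18 — satisfied.
C4: w = 3, but 3 is required to differ — violated.
C5: p + t = 6 + 5 = 11; 11 ≤ 12, bound 12 not met — violated.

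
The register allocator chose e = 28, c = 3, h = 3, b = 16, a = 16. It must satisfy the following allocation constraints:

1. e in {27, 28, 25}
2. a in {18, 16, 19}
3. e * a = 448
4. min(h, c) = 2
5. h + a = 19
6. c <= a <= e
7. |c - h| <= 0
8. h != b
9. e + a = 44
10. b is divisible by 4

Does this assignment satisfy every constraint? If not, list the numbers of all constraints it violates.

The assignment fails constraint 4.

1. e = 28 is in {27, 28, 25} — satisfied.
2. a = 16 is in {18, 16, 19} — satisfied.
3. e * a = 28 * 16 = 448 — satisfied.
4. min(3, 3) = 3, not 2 — violated.
5. h + a = 3 + 16 = 19 — satisfied.
6. values 3 <= 16 <= 28 — satisfied.
7. |3 - 3| = 0; 0 ≤ 0 — satisfied.
8. h = 3, b = 16; distinct — satisfied.
9. e + a = 28 + 16 = 44 — satisfied.
10. 16 / 4 = 4, so 4 divides 16 — satisfied.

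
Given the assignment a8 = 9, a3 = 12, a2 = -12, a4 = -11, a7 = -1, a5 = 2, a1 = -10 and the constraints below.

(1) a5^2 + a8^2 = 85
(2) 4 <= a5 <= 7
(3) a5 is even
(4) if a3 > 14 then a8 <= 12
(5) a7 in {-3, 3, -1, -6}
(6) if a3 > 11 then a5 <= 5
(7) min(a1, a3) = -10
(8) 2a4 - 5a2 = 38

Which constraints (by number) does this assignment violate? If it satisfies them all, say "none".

(1) a5^2 + a8^2 = 2^2 + 9^2 = 4 + 81 = 85 — holds.
(2) a5 = 2 is outside [4, 7] — does not hold.
(3) a5 = 2 is even — holds.
(4) a3 = 12, not > 14; antecedent false, conditional vacuously true — holds.
(5) a7 = -1 is in {-3, 3, -1, -6} — holds.
(6) a3 = 12 > 11, so we need a5 ≤ 5; a5 = 2 ≤ 5 — holds.
(7) min(-10, 12) = -10 — holds.
(8) 2a4 - 5a2 = 2(-11) - 5(-12) = 38 — holds.

Constraint 2 does not hold.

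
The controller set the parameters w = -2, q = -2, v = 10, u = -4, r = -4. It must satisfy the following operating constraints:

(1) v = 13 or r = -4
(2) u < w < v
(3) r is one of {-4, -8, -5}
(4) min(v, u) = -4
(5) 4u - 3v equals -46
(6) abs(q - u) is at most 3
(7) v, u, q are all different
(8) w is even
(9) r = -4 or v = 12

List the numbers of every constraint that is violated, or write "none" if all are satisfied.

All constraints are satisfied.

(1) v = 10 ≠ 13, but r = -4 = -4 (second disjunct)  holds
(2) values -4 < -2 < 10  holds
(3) r = -4 is in {-4, -8, -5}  holds
(4) min(10, -4) = -4  holds
(5) 4u - 3v = 4(-4) - 3(10) = -46  holds
(6) abs(-2 - (-4)) = 2; 2 ≤ 3  holds
(7) values 10, -4, -2 are pairwise distinct  holds
(8) w = -2 is even  holds
(9) r = -4 = -4 (first disjunct)  holds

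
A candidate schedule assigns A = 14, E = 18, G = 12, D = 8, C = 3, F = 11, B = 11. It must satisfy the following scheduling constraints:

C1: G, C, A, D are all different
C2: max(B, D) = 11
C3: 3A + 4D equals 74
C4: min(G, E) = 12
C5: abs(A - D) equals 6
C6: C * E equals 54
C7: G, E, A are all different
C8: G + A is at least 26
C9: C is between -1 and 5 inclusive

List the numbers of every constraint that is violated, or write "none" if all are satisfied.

C1: values 12, 3, 14, 8 are pairwise distinct — satisfied.
C2: max(11, 8) = 11 — satisfied.
C3: 3A + 4D = 3(14) + 4(8) = 74 — satisfied.
C4: min(12, 18) = 12 — satisfied.
C5: abs(14 - 8) = 6 — satisfied.
C6: C * E = 3 * 18 = 54 — satisfied.
C7: values 12, 18, 14 are pairwise distinct — satisfied.
C8: G + A = 12 + 14 = 26; 26 ≥ 26 — satisfied.
C9: C = 3 lies in [-1, 5] — satisfied.

All constraints are satisfied.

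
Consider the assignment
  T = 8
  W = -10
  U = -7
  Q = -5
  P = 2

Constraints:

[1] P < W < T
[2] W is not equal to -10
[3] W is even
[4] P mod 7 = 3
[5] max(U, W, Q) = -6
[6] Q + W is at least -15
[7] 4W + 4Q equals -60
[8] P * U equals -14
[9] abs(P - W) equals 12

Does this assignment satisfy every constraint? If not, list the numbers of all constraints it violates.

Constraints 1, 2, 4, 5 are violated.

[1] values 2, -10, 8; P = 2 is not < W = -10  no
[2] W = -10, but -10 is required to differ  no
[3] W = -10 is even  yes
[4] 2 mod 7 = 2, not 3  no
[5] max(-7, -10, -5) = -5, not -6  no
[6] Q + W = -5 + (-10) = -15; -15 ≥ -15  yes
[7] 4W + 4Q = 4(-10) + 4(-5) = -60  yes
[8] P * U = 2 * (-7) = -14  yes
[9] abs(2 - (-10)) = 12  yes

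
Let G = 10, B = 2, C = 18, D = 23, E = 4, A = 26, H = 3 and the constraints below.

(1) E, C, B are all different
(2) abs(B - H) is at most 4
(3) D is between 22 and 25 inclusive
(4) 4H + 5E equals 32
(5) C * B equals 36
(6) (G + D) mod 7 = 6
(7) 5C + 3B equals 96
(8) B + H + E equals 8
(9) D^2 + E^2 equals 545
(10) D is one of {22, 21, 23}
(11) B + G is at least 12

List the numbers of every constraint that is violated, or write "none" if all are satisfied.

(1) values 4, 18, 2 are pairwise distinct — holds.
(2) abs(2 - 3) = 1; 1 ≤ 4 — holds.
(3) D = 23 lies in [22, 25] — holds.
(4) 4H + 5E = 4(3) + 5(4) = 32 — holds.
(5) C * B = 18 * 2 = 36 — holds.
(6) G + D = 33; 33 mod 7 = 5, not 6 — does not hold.
(7) 5C + 3B = 5(18) + 3(2) = 96 — holds.
(8) B + H + E = 2 + 3 + 4 = 9, not 8 — does not hold.
(9) D^2 + E^2 = 23^2 + 4^2 = 529 + 16 = 545 — holds.
(10) D = 23 is in {22, 21, 23} — holds.
(11) B + G = 2 + 10 = 12; 12 ≥ 12 — holds.

Constraints 6 and 8 do not hold.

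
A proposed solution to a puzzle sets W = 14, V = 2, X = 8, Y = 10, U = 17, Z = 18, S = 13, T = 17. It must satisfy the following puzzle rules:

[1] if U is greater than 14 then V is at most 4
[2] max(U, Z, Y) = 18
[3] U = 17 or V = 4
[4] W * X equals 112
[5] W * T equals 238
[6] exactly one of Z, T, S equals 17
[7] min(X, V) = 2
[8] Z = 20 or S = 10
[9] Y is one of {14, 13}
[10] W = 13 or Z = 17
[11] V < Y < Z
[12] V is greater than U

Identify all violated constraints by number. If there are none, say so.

[1] U = 17 > 14, so we need V ≤ 4; V = 2 ≤ 4 — holds.
[2] max(17, 18, 10) = 18 — holds.
[3] U = 17 = 17 (first disjunct) — holds.
[4] W * X = 14 * 8 = 112 — holds.
[5] W * T = 14 * 17 = 238 — holds.
[6] Z=18, T=17, S=13; 1 of them equals 17 — holds.
[7] min(8, 2) = 2 — holds.
[8] Z = 18 ≠ 20 and S = 13 ≠ 10; both disjuncts false — does not hold.
[9] Y = 10 is not in {14, 13} — does not hold.
[10] W = 14 ≠ 13 and Z = 18 ≠ 17; both disjuncts false — does not hold.
[11] values 2 < 10 < 18 — holds.
[12] V = 2, U = 17; 2 ≤ 17 (want >) — does not hold.

Violated: 8, 9, 10, and 12.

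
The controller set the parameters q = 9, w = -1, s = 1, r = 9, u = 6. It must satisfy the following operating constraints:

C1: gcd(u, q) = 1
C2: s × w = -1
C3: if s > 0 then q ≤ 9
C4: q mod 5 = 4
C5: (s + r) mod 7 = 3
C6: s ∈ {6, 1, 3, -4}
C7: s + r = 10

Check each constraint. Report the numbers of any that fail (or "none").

Violated: 1.

C1: gcd(6, 9) = 3, not 1 — fails.
C2: s × w = 1 × (-1) = -1 — holds.
C3: s = 1 > 0, so we need q ≤ 9; q = 9 ≤ 9 — holds.
C4: 9 mod 5 = 4 — holds.
C5: s + r = 10; 10 mod 7 = 3 — holds.
C6: s = 1 is in {6, 1, 3, -4} — holds.
C7: s + r = 1 + 9 = 10 — holds.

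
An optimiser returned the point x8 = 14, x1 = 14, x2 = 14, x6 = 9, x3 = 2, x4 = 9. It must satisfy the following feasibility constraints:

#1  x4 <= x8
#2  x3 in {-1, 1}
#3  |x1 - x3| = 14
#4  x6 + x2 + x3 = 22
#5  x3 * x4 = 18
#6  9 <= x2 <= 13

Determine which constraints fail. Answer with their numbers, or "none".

#1 x4 = 9, x8 = 14; 9 ≤ 14 — satisfied.
#2 x3 = 2 is not in {-1, 1} — violated.
#3 |14 - 2| = 12, not 14 — violated.
#4 x6 + x2 + x3 = 9 + 14 + 2 = 25, not 22 — violated.
#5 x3 * x4 = 2 * 9 = 18 — satisfied.
#6 x2 = 14 is outside [9, 13] — violated.

Violated: 2, 3, 4, and 6.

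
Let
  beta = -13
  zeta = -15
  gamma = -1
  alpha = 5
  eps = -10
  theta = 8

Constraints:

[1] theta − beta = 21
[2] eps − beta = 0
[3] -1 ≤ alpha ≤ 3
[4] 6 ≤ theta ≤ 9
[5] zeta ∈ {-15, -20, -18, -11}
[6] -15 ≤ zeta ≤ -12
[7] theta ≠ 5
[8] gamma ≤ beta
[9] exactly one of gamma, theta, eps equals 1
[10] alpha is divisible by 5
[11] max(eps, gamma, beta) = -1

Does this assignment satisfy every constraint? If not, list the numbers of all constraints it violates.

Constraints 2, 3, 8, and 9 are violated.

[1] theta − beta = 8 − (-13) = 21 — satisfied.
[2] eps − beta = -10 − (-13) = 3, not 0 — violated.
[3] alpha = 5 is outside [-1, 3] — violated.
[4] theta = 8 lies in [6, 9] — satisfied.
[5] zeta = -15 is in {-15, -20, -18, -11} — satisfied.
[6] zeta = -15 lies in [-15, -12] — satisfied.
[7] theta = 8, and 8 ≠ 5 — satisfied.
[8] gamma = -1, beta = -13; -1 > -13 (want ≤) — violated.
[9] gamma=-1, theta=8, eps=-10; 0 of them equal 1, not exactly one — violated.
[10] 5 / 5 = 1, so 5 divides 5 — satisfied.
[11] max(-10, -1, -13) = -1 — satisfied.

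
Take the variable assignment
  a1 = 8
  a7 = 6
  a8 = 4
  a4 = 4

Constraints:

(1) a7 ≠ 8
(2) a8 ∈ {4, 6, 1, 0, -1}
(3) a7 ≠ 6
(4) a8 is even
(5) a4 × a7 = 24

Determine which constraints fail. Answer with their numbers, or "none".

Constraint 3 is violated.

(1) a7 = 6, and 6 ≠ 8 — OK.
(2) a8 = 4 is in {4, 6, 1, 0, -1} — OK.
(3) a7 = 6, but 6 is required to differ — violated.
(4) a8 = 4 is even — OK.
(5) a4 × a7 = 4 × 6 = 24 — OK.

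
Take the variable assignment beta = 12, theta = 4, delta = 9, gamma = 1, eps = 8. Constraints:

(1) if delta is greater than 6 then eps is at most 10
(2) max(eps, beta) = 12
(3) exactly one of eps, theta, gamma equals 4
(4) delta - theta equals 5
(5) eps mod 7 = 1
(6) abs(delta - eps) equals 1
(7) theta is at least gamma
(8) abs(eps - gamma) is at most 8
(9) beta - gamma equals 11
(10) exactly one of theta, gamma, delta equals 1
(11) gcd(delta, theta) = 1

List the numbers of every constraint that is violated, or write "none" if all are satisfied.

No violations.

(1) delta = 9 > 6, so we need eps ≤ 10; eps = 8 ≤ 10 — holds.
(2) max(8, 12) = 12 — holds.
(3) eps=8, theta=4, gamma=1; 1 of them equals 4 — holds.
(4) delta - theta = 9 - 4 = 5 — holds.
(5) 8 mod 7 = 1 — holds.
(6) abs(9 - 8) = 1 — holds.
(7) theta = 4, gamma = 1; 4 ≥ 1 — holds.
(8) abs(8 - 1) = 7; 7 ≤ 8 — holds.
(9) beta - gamma = 12 - 1 = 11 — holds.
(10) theta=4, gamma=1, delta=9; 1 of them equals 1 — holds.
(11) gcd(9, 4) = 1 — holds.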